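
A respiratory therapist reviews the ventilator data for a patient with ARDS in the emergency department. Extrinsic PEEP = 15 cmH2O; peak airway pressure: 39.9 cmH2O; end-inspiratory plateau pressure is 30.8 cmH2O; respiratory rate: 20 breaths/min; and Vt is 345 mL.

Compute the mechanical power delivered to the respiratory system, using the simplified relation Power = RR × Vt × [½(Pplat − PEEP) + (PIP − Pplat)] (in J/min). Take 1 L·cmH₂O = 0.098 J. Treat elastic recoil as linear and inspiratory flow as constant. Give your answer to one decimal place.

Per-breath work = Vt × [½(Pplat−PEEP) + (PIP−Pplat)] = 0.345 × [0.5×15.8 + 9.1] = 0.345 × 17.0 = 5.865 L·cmH2O.
Power = 20 × 5.865 = 117.3 L·cmH2O/min.
× 0.098 J/(L·cmH2O) → 11.495 J/min.

11.5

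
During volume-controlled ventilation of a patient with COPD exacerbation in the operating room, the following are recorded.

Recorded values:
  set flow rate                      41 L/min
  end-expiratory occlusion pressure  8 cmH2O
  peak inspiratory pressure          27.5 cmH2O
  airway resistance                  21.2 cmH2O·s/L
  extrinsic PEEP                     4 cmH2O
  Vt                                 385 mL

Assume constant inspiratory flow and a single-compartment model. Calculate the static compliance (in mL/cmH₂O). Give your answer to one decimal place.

Flow: 41 L/min ÷ 60 = 0.6833 L/s.
Total PEEP = 8 cmH2O (set 4 + intrinsic 4); this is the baseline alveolar pressure.
Equation of motion (constant flow): PIP = Vt/C + R·V̇ + PEEP.
Vt/C = PIP − R·V̇ − PEEP = 27.5 − 21.2×0.6833 − 8 = 27.5 − 14.486 − 8 = 5.014 cmH2O.
C = Vt / 5.014 = 385 / 5.014 = 76.785 mL/cmH2O.

76.8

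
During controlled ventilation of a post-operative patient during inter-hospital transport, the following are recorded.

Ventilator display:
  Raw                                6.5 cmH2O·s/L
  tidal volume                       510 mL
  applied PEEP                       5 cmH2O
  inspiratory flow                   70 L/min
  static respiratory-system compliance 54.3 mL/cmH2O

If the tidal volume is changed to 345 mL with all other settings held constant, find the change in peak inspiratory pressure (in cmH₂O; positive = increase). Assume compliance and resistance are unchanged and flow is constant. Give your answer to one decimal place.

-3.0

PIP = Vt/C + R·V̇ + PEEP (constant-flow equation of motion).
Only the elastic term changes: ΔPIP = ΔVt / C = (345 − 510) / 54.3 = -3.039 cmH2O.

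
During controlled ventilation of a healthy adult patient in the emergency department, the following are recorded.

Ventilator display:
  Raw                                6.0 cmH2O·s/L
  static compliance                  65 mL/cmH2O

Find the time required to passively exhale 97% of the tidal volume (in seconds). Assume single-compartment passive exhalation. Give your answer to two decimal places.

τ = R × C = 6.0 × 65 mL/cmH2O = 6.0 × 0.065 L/cmH2O = 0.39 s.
Exhaled fraction f = 1 − e^(−t/τ) → t = −τ·ln(1 − f) = −0.39·ln(0.03) = 1.368 s.

1.37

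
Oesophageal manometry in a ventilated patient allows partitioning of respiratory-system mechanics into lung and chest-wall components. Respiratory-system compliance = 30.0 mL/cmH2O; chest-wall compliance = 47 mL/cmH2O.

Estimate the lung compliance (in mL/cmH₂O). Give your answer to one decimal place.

1/CL = 1/Crs − 1/Ccw.
1/CL = 1/30.0 − 1/47 = 0.01206.
CL = 82.919 mL/cmH2O.

82.9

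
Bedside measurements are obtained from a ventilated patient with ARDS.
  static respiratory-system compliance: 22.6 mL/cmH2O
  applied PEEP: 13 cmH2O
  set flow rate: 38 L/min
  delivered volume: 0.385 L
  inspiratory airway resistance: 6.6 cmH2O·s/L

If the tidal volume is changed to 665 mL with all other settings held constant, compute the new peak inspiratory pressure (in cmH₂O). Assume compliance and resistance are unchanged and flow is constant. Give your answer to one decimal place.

Flow: 38 L/min ÷ 60 = 0.6333 L/s.
PIP = Vt/C + R·V̇ + PEEP (constant-flow equation of motion).
Only the elastic term changes: ΔPIP = ΔVt / C = (665 − 385) / 22.6 = 12.389 cmH2O.
Original PIP = 385/22.6 + 6.6×0.6333 + 13 = 34.215 cmH2O; new PIP = 34.215 + (12.389) = 46.604 cmH2O.

46.6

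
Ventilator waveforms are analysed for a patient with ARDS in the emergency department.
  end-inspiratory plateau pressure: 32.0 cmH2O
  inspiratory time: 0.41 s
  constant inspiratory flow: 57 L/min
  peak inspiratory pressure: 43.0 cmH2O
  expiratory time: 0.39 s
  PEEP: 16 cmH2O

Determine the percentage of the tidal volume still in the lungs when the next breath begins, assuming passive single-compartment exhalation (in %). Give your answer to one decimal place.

25.1

Flow: 57 L/min ÷ 60 = 0.95 L/s.
Vt = flow × Ti = 0.95 L/s × 0.41 s × 1000 mL/L = 389.5 mL.
R = (PIP − Pplat)/V̇ = (43.0 − 32.0) / 0.95 = 11.0/0.95 = 11.579 cmH2O·s/L.
C = Vt/(Pplat − PEEP) = 389.5 / (32.0 − 16) = 389.5/16.0 = 24.344 mL/cmH2O.
τ = R × C = 11.579 × 0.02434 L/cmH2O = 0.2818 s.
Fraction remaining at end-expiration = e^(−Te/τ) = e^(−0.39/0.2818) = 0.2506 → 25.06%.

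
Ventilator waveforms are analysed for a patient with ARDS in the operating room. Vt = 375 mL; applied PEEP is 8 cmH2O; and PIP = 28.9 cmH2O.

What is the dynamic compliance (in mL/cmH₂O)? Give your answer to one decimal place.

Dynamic compliance = Vt / (PIP − PEEP) = 375 / (28.9 − 8) = 375 / 20.9 = 17.943 mL/cmH2O.

17.9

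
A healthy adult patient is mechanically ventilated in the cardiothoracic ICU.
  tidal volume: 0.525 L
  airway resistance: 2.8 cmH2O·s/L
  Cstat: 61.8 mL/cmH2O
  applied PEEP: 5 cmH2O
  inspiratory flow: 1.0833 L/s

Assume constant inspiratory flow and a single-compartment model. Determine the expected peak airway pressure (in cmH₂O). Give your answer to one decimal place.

16.5

Equation of motion (constant flow): PIP = Vt/C + R·V̇ + PEEP.
PIP = 525/61.8 + 2.8×1.0833 + 5 = 8.495 + 3.033 + 5 = 16.528 cmH2O.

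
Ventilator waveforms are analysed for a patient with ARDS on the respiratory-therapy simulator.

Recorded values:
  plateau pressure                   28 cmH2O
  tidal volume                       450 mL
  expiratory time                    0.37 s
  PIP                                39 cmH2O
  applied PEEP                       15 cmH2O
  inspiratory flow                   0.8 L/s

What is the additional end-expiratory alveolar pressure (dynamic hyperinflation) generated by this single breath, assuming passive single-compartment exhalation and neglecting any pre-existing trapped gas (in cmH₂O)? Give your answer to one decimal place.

6.0

R = (PIP − Pplat)/V̇ = (39 − 28) / 0.8 = 11.0/0.8 = 13.75 cmH2O·s/L.
C = Vt/(Pplat − PEEP) = 450.0 / (28 − 15) = 450.0/13.0 = 34.615 mL/cmH2O.
τ = R × C = 13.75 × 0.03462 L/cmH2O = 0.476 s.
Fraction remaining = e^(−Te/τ) = e^(−0.37/0.476) = 0.4596; trapped volume = 450.0 × 0.4596 = 206.82 mL.
Additional alveolar pressure from trapping ≈ V_trapped / C = 206.82 / 34.615 = 5.975 cmH2O.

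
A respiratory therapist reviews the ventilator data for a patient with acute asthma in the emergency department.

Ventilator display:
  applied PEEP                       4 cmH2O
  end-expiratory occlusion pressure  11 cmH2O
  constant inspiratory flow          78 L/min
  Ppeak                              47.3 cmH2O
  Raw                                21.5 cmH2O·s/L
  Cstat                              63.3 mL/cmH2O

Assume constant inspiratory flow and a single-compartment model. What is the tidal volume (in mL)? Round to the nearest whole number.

529

Flow: 78 L/min ÷ 60 = 1.3 L/s.
Total PEEP = 11 cmH2O (set 4 + intrinsic 7); this is the baseline alveolar pressure.
Equation of motion (constant flow): PIP = Vt/C + R·V̇ + PEEP.
Vt/C = PIP − R·V̇ − PEEP = 47.3 − 27.95 − 11 = 8.35 cmH2O.
Vt = C × 8.35 = 63.3 × 8.35 = 528.56 mL.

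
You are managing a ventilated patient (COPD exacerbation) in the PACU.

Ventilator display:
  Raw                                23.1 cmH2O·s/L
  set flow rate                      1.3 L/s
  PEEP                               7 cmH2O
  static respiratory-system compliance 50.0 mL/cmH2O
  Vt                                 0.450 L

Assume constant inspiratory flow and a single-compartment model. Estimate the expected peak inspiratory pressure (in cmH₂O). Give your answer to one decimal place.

Equation of motion (constant flow): PIP = Vt/C + R·V̇ + PEEP.
PIP = 450/50.0 + 23.1×1.3 + 7 = 9.0 + 30.03 + 7 = 46.03 cmH2O.

46.0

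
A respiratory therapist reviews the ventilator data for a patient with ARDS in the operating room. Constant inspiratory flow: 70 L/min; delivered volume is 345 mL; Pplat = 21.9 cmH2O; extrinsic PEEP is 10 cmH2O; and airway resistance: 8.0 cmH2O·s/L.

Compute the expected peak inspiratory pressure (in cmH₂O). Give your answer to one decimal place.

Flow: 70 L/min ÷ 60 = 1.1667 L/s.
PIP = Pplat + Raw × flow = 21.9 + 8.0 × 1.1667 = 21.9 + 9.334 = 31.234 cmH2O.

31.2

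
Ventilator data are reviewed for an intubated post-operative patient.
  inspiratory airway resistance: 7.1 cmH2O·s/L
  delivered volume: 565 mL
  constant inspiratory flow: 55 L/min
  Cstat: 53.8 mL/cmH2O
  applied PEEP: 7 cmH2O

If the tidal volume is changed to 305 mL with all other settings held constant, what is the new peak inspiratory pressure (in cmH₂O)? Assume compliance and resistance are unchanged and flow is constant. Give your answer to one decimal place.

Flow: 55 L/min ÷ 60 = 0.9167 L/s.
PIP = Vt/C + R·V̇ + PEEP (constant-flow equation of motion).
Only the elastic term changes: ΔPIP = ΔVt / C = (305 − 565) / 53.8 = -4.833 cmH2O.
Original PIP = 565/53.8 + 7.1×0.9167 + 7 = 24.01 cmH2O; new PIP = 24.01 + (-4.833) = 19.177 cmH2O.

19.2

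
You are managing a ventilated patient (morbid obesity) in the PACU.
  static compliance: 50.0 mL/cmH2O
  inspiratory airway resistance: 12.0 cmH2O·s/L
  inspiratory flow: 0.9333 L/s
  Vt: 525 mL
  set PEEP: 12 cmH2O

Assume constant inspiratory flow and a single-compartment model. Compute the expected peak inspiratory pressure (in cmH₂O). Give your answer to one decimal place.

Equation of motion (constant flow): PIP = Vt/C + R·V̇ + PEEP.
PIP = 525/50.0 + 12.0×0.9333 + 12 = 10.5 + 11.2 + 12 = 33.7 cmH2O.

33.7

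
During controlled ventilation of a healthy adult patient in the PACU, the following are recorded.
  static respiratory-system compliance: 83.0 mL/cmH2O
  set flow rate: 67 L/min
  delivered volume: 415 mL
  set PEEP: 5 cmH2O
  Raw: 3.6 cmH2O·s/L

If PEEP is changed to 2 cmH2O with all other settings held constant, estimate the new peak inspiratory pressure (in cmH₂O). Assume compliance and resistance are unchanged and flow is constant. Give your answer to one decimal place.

Flow: 67 L/min ÷ 60 = 1.1167 L/s.
PIP = Vt/C + R·V̇ + PEEP (constant-flow equation of motion).
Only the baseline term changes: ΔPIP = ΔPEEP = 2 − 5 = -3.0 cmH2O.
Original PIP = 415/83.0 + 3.6×1.1167 + 5 = 14.02 cmH2O; new PIP = 14.02 + (-3.0) = 11.02 cmH2O.

11.0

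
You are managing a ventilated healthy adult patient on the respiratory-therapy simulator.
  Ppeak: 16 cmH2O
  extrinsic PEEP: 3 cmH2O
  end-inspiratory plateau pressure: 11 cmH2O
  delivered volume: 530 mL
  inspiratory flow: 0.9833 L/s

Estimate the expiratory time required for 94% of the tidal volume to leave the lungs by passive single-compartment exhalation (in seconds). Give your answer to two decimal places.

R = (PIP − Pplat)/V̇ = (16 − 11) / 0.9833 = 5.0/0.9833 = 5.085 cmH2O·s/L.
C = Vt/(Pplat − PEEP) = 530.0 / (11 − 3) = 530.0/8.0 = 66.25 mL/cmH2O.
τ = R × C = 5.085 × 0.06625 L/cmH2O = 0.3369 s.
t = −τ·ln(1 − 0.94) = −0.3369·ln(0.06) = 0.9478 s.

0.95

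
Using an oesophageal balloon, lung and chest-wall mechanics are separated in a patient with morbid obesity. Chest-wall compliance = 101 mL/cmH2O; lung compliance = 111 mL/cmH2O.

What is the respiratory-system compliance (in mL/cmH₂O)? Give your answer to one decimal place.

52.9

Lung and chest wall are elastances in series: 1/Crs = 1/CL + 1/Ccw.
1/Crs = 1/111 + 1/101 = 0.01891.
Crs = 52.882 mL/cmH2O.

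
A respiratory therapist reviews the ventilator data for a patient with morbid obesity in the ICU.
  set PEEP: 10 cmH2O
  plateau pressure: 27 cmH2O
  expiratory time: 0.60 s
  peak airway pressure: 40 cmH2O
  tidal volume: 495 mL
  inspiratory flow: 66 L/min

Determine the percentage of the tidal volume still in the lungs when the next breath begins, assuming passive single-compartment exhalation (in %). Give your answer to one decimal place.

Flow: 66 L/min ÷ 60 = 1.1 L/s.
R = (PIP − Pplat)/V̇ = (40 − 27) / 1.1 = 13.0/1.1 = 11.818 cmH2O·s/L.
C = Vt/(Pplat − PEEP) = 495.0 / (27 − 10) = 495.0/17.0 = 29.118 mL/cmH2O.
τ = R × C = 11.818 × 0.02912 L/cmH2O = 0.3441 s.
Fraction remaining at end-expiration = e^(−Te/τ) = e^(−0.60/0.3441) = 0.1749 → 17.49%.

17.5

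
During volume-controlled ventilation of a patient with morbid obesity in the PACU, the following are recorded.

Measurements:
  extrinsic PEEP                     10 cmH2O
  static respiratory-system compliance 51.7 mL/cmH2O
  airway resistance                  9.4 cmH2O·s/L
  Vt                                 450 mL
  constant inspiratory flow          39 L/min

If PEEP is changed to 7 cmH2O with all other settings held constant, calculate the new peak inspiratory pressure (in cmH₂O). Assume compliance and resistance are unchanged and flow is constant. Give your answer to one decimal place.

Flow: 39 L/min ÷ 60 = 0.65 L/s.
PIP = Vt/C + R·V̇ + PEEP (constant-flow equation of motion).
Only the baseline term changes: ΔPIP = ΔPEEP = 7 − 10 = -3.0 cmH2O.
Original PIP = 450/51.7 + 9.4×0.65 + 10 = 24.814 cmH2O; new PIP = 24.814 + (-3.0) = 21.814 cmH2O.

21.8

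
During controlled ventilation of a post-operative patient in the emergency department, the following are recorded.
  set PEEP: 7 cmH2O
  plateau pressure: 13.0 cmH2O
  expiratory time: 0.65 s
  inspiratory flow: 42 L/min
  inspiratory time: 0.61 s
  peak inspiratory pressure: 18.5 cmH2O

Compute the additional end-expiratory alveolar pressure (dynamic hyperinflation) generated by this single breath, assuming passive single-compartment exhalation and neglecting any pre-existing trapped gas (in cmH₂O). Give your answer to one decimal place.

Flow: 42 L/min ÷ 60 = 0.7 L/s.
Vt = flow × Ti = 0.7 L/s × 0.61 s × 1000 mL/L = 427.0 mL.
R = (PIP − Pplat)/V̇ = (18.5 − 13.0) / 0.7 = 5.5/0.7 = 7.857 cmH2O·s/L.
C = Vt/(Pplat − PEEP) = 427.0 / (13.0 − 7) = 427.0/6.0 = 71.167 mL/cmH2O.
τ = R × C = 7.857 × 0.07117 L/cmH2O = 0.5592 s.
Fraction remaining = e^(−Te/τ) = e^(−0.65/0.5592) = 0.3127; trapped volume = 427.0 × 0.3127 = 133.52 mL.
Additional alveolar pressure from trapping ≈ V_trapped / C = 133.52 / 71.167 = 1.876 cmH2O.

1.9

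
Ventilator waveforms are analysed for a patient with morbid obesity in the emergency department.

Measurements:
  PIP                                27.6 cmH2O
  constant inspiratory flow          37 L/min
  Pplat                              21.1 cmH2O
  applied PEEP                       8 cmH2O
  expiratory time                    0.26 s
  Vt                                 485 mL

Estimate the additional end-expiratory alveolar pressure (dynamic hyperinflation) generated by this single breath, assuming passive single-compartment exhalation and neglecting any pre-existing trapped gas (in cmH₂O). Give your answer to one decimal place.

6.7

Flow: 37 L/min ÷ 60 = 0.6167 L/s.
R = (PIP − Pplat)/V̇ = (27.6 − 21.1) / 0.6167 = 6.5/0.6167 = 10.54 cmH2O·s/L.
C = Vt/(Pplat − PEEP) = 485.0 / (21.1 − 8) = 485.0/13.1 = 37.023 mL/cmH2O.
τ = R × C = 10.54 × 0.03702 L/cmH2O = 0.3902 s.
Fraction remaining = e^(−Te/τ) = e^(−0.26/0.3902) = 0.5136; trapped volume = 485.0 × 0.5136 = 249.1 mL.
Additional alveolar pressure from trapping ≈ V_trapped / C = 249.1 / 37.023 = 6.728 cmH2O.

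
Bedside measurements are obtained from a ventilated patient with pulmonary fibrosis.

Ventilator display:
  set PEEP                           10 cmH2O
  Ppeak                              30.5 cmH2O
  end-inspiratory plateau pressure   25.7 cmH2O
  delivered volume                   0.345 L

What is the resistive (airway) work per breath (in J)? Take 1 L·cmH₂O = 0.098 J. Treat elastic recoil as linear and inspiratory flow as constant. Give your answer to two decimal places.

With constant inspiratory flow the resistive pressure is constant at PIP − Pplat = 30.5 − 25.7 = 4.8 cmH2O, so resistive work = 4.8 × 0.345 = 1.656 L·cmH2O.
× 0.098 J/(L·cmH2O) → 0.1623 J.

0.16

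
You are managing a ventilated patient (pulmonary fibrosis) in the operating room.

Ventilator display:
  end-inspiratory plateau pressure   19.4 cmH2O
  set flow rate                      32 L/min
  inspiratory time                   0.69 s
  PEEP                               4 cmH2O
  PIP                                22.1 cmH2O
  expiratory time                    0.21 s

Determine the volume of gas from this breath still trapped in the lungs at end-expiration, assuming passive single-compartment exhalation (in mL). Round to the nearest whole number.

65

Flow: 32 L/min ÷ 60 = 0.5333 L/s.
Vt = flow × Ti = 0.5333 L/s × 0.69 s × 1000 mL/L = 367.98 mL.
R = (PIP − Pplat)/V̇ = (22.1 − 19.4) / 0.5333 = 2.7/0.5333 = 5.063 cmH2O·s/L.
C = Vt/(Pplat − PEEP) = 367.98 / (19.4 − 4) = 367.98/15.4 = 23.895 mL/cmH2O.
τ = R × C = 5.063 × 0.0239 L/cmH2O = 0.121 s.
Fraction remaining = e^(−Te/τ) = e^(−0.21/0.121) = 0.1763.
Trapped volume = 367.98 × 0.1763 = 64.875 mL.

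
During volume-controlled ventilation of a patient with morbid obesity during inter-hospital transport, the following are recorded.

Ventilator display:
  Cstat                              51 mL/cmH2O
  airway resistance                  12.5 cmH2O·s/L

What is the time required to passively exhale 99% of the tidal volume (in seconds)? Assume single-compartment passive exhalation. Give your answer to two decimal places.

2.94

τ = R × C = 12.5 × 51 mL/cmH2O = 12.5 × 0.051 L/cmH2O = 0.6375 s.
Exhaled fraction f = 1 − e^(−t/τ) → t = −τ·ln(1 − f) = −0.6375·ln(0.01) = 2.936 s.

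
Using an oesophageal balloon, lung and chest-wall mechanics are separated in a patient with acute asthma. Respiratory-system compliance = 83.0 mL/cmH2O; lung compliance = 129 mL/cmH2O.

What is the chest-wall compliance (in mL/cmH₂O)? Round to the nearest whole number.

1/Ccw = 1/Crs − 1/CL.
1/Ccw = 1/83.0 − 1/129 = 0.004296.
Ccw = 232.77 mL/cmH2O.

233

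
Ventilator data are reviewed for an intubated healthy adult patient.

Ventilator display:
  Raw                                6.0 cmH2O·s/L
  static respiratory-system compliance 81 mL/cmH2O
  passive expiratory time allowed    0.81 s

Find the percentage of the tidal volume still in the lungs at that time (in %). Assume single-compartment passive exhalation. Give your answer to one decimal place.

τ = R × C = 6.0 × 81 mL/cmH2O = 6.0 × 0.081 L/cmH2O = 0.486 s.
Passive exhalation: V(t)/V₀ = e^(−t/τ) = e^(−0.81/0.486) = 0.1889.
Fraction remaining = 0.1889 → 18.89%.

18.9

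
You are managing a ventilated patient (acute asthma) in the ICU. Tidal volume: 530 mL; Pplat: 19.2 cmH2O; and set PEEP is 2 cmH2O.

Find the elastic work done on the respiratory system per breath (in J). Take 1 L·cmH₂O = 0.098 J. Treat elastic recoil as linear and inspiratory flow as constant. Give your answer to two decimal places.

Elastic work ≈ ½ × (Pplat − PEEP) × Vt = 0.5 × (19.2 − 2) × 0.530 L = 0.5 × 17.2 × 0.530 = 4.558 L·cmH2O.
× 0.098 J/(L·cmH2O) → 0.4467 J.

0.45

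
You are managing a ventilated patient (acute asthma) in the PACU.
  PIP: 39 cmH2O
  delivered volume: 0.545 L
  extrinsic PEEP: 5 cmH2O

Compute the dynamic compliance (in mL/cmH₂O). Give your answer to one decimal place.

Dynamic compliance = Vt / (PIP − PEEP) = 545 / (39 − 5) = 545 / 34.0 = 16.029 mL/cmH2O.

16.0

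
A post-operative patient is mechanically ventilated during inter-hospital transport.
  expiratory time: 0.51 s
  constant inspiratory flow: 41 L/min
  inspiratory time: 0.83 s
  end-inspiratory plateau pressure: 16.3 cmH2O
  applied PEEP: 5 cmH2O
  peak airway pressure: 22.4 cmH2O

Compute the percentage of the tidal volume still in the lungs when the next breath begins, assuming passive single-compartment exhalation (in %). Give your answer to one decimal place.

Flow: 41 L/min ÷ 60 = 0.6833 L/s.
Vt = flow × Ti = 0.6833 L/s × 0.83 s × 1000 mL/L = 567.14 mL.
R = (PIP − Pplat)/V̇ = (22.4 − 16.3) / 0.6833 = 6.1/0.6833 = 8.927 cmH2O·s/L.
C = Vt/(Pplat − PEEP) = 567.14 / (16.3 − 5) = 567.14/11.3 = 50.189 mL/cmH2O.
τ = R × C = 8.927 × 0.05019 L/cmH2O = 0.448 s.
Fraction remaining at end-expiration = e^(−Te/τ) = e^(−0.51/0.448) = 0.3203 → 32.03%.

32.0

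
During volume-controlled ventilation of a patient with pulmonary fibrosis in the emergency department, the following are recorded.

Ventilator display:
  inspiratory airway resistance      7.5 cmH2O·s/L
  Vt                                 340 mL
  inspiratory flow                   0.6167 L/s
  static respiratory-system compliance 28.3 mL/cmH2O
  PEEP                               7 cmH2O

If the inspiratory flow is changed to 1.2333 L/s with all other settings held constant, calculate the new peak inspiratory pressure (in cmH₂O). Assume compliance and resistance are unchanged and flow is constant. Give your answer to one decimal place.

PIP = Vt/C + R·V̇ + PEEP (constant-flow equation of motion).
Only the resistive term changes: ΔPIP = R × ΔV̇ = 7.5 × (1.2333 − 0.6167) = 7.5 × 0.6166 = 4.625 cmH2O.
Original PIP = 340/28.3 + 7.5×0.6167 + 7 = 23.639 cmH2O; new PIP = 23.639 + (4.625) = 28.264 cmH2O.

28.3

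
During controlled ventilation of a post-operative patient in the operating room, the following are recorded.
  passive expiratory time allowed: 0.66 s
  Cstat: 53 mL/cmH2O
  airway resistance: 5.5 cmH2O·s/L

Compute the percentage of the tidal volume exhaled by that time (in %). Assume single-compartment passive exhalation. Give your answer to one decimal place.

89.6

τ = R × C = 5.5 × 53 mL/cmH2O = 5.5 × 0.053 L/cmH2O = 0.2915 s.
Passive exhalation: V(t)/V₀ = e^(−t/τ) = e^(−0.66/0.2915) = 0.1039.
Fraction exhaled = 1 − 0.1039 = 0.8961 → 89.61%.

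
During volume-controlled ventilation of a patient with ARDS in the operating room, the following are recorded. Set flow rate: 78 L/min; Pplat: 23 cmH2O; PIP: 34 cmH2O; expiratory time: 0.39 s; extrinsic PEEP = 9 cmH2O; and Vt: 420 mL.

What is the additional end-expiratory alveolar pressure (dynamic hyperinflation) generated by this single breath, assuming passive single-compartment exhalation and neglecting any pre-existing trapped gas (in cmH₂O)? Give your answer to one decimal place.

Flow: 78 L/min ÷ 60 = 1.3 L/s.
R = (PIP − Pplat)/V̇ = (34 − 23) / 1.3 = 11.0/1.3 = 8.462 cmH2O·s/L.
C = Vt/(Pplat − PEEP) = 420.0 / (23 − 9) = 420.0/14.0 = 30.0 mL/cmH2O.
τ = R × C = 8.462 × 0.03 L/cmH2O = 0.2539 s.
Fraction remaining = e^(−Te/τ) = e^(−0.39/0.2539) = 0.2152; trapped volume = 420.0 × 0.2152 = 90.384 mL.
Additional alveolar pressure from trapping ≈ V_trapped / C = 90.384 / 30.0 = 3.013 cmH2O.

3.0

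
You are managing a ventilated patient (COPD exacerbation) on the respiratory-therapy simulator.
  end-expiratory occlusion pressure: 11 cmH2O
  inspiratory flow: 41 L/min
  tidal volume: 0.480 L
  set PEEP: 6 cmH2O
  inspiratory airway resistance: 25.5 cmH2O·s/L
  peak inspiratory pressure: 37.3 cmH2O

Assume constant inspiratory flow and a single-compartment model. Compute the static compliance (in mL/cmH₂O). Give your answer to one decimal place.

54.1

Flow: 41 L/min ÷ 60 = 0.6833 L/s.
Total PEEP = 11 cmH2O (set 6 + intrinsic 5); this is the baseline alveolar pressure.
Equation of motion (constant flow): PIP = Vt/C + R·V̇ + PEEP.
Vt/C = PIP − R·V̇ − PEEP = 37.3 − 25.5×0.6833 − 11 = 37.3 − 17.424 − 11 = 8.876 cmH2O.
C = Vt / 8.876 = 480 / 8.876 = 54.078 mL/cmH2O.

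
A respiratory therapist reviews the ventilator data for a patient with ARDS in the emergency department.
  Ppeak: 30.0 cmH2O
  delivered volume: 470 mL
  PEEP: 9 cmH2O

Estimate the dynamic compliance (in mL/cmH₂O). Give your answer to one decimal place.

22.4

Dynamic compliance = Vt / (PIP − PEEP) = 470 / (30.0 − 9) = 470 / 21.0 = 22.381 mL/cmH2O.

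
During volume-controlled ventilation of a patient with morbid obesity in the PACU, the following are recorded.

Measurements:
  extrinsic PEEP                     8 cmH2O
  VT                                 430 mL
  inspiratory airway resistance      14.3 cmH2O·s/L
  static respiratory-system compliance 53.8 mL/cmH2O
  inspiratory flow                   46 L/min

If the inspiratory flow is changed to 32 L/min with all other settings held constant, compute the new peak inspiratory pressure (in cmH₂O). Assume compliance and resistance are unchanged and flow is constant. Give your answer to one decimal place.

23.6

Flow: 46 L/min ÷ 60 = 0.7667 L/s.
New flow: 32 L/min ÷ 60 = 0.5333 L/s.
PIP = Vt/C + R·V̇ + PEEP (constant-flow equation of motion).
Only the resistive term changes: ΔPIP = R × ΔV̇ = 14.3 × (0.5333 − 0.7667) = 14.3 × -0.2334 = -3.338 cmH2O.
Original PIP = 430/53.8 + 14.3×0.7667 + 8 = 26.956 cmH2O; new PIP = 26.956 + (-3.338) = 23.618 cmH2O.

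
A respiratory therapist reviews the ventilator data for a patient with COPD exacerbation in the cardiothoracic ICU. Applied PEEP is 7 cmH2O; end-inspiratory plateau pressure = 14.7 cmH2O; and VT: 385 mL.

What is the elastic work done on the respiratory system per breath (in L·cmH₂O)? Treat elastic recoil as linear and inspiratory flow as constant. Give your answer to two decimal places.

1.48

Elastic work ≈ ½ × (Pplat − PEEP) × Vt = 0.5 × (14.7 − 7) × 0.385 L = 0.5 × 7.7 × 0.385 = 1.482 L·cmH2O.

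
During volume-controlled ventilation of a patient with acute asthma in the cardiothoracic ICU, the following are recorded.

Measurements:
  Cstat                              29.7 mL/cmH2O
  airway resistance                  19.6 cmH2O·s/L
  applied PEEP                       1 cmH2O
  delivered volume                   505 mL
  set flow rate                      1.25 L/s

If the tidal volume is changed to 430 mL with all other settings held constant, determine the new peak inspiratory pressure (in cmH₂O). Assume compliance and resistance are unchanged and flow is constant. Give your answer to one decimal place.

PIP = Vt/C + R·V̇ + PEEP (constant-flow equation of motion).
Only the elastic term changes: ΔPIP = ΔVt / C = (430 − 505) / 29.7 = -2.525 cmH2O.
Original PIP = 505/29.7 + 19.6×1.25 + 1 = 42.503 cmH2O; new PIP = 42.503 + (-2.525) = 39.978 cmH2O.

40.0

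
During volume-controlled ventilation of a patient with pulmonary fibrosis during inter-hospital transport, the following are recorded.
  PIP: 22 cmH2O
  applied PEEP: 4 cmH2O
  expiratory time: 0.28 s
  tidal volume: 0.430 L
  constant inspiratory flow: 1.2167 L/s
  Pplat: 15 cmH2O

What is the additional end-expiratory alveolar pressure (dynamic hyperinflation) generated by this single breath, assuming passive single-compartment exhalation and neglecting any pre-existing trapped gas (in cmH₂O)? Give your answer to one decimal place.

3.2

R = (PIP − Pplat)/V̇ = (22 − 15) / 1.2167 = 7.0/1.2167 = 5.753 cmH2O·s/L.
C = Vt/(Pplat − PEEP) = 430.0 / (15 − 4) = 430.0/11.0 = 39.091 mL/cmH2O.
τ = R × C = 5.753 × 0.03909 L/cmH2O = 0.2249 s.
Fraction remaining = e^(−Te/τ) = e^(−0.28/0.2249) = 0.2879; trapped volume = 430.0 × 0.2879 = 123.8 mL.
Additional alveolar pressure from trapping ≈ V_trapped / C = 123.8 / 39.091 = 3.167 cmH2O.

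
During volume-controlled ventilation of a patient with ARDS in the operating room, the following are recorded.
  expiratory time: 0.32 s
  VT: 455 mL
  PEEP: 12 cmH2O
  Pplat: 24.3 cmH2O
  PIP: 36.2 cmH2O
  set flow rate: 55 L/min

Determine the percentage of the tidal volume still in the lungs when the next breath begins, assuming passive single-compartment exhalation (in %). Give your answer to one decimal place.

Flow: 55 L/min ÷ 60 = 0.9167 L/s.
R = (PIP − Pplat)/V̇ = (36.2 − 24.3) / 0.9167 = 11.9/0.9167 = 12.981 cmH2O·s/L.
C = Vt/(Pplat − PEEP) = 455.0 / (24.3 − 12) = 455.0/12.3 = 36.992 mL/cmH2O.
τ = R × C = 12.981 × 0.03699 L/cmH2O = 0.4802 s.
Fraction remaining at end-expiration = e^(−Te/τ) = e^(−0.32/0.4802) = 0.5136 → 51.36%.

51.4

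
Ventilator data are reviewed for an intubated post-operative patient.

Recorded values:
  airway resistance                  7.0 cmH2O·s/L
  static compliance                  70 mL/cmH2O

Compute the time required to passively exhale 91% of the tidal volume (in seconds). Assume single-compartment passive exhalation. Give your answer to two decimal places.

τ = R × C = 7.0 × 70 mL/cmH2O = 7.0 × 0.070 L/cmH2O = 0.49 s.
Exhaled fraction f = 1 − e^(−t/τ) → t = −τ·ln(1 − f) = −0.49·ln(0.09) = 1.18 s.

1.18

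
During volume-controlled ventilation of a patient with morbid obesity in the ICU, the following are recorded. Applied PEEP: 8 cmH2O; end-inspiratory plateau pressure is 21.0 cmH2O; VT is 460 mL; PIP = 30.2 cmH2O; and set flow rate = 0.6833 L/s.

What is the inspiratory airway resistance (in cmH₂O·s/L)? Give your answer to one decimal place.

13.5

Raw = (PIP − Pplat) / flow = (30.2 − 21.0) / 0.6833 = 9.2 / 0.6833 = 13.464 cmH2O·s/L.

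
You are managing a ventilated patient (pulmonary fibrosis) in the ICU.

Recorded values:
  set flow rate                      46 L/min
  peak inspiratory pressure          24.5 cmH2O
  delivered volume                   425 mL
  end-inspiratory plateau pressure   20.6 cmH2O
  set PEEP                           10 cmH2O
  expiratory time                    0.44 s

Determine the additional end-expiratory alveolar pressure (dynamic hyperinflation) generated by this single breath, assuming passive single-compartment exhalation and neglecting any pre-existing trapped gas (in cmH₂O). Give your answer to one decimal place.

1.2

Flow: 46 L/min ÷ 60 = 0.7667 L/s.
R = (PIP − Pplat)/V̇ = (24.5 − 20.6) / 0.7667 = 3.9/0.7667 = 5.087 cmH2O·s/L.
C = Vt/(Pplat − PEEP) = 425.0 / (20.6 − 10) = 425.0/10.6 = 40.094 mL/cmH2O.
τ = R × C = 5.087 × 0.04009 L/cmH2O = 0.2039 s.
Fraction remaining = e^(−Te/τ) = e^(−0.44/0.2039) = 0.1156; trapped volume = 425.0 × 0.1156 = 49.13 mL.
Additional alveolar pressure from trapping ≈ V_trapped / C = 49.13 / 40.094 = 1.225 cmH2O.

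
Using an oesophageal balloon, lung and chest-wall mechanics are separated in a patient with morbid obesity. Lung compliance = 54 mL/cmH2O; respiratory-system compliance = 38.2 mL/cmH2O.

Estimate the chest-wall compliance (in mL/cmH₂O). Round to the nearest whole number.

1/Ccw = 1/Crs − 1/CL.
1/Ccw = 1/38.2 − 1/54 = 0.007659.
Ccw = 130.57 mL/cmH2O.

131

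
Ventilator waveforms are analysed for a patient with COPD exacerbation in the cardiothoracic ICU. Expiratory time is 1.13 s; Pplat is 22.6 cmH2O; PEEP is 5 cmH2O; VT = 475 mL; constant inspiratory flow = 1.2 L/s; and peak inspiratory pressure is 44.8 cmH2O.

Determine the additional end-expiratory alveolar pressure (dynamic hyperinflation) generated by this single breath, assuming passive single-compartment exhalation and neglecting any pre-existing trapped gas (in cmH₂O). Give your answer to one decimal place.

1.8

R = (PIP − Pplat)/V̇ = (44.8 − 22.6) / 1.2 = 22.2/1.2 = 18.5 cmH2O·s/L.
C = Vt/(Pplat − PEEP) = 475.0 / (22.6 − 5) = 475.0/17.6 = 26.989 mL/cmH2O.
τ = R × C = 18.5 × 0.02699 L/cmH2O = 0.4993 s.
Fraction remaining = e^(−Te/τ) = e^(−1.13/0.4993) = 0.104; trapped volume = 475.0 × 0.104 = 49.4 mL.
Additional alveolar pressure from trapping ≈ V_trapped / C = 49.4 / 26.989 = 1.83 cmH2O.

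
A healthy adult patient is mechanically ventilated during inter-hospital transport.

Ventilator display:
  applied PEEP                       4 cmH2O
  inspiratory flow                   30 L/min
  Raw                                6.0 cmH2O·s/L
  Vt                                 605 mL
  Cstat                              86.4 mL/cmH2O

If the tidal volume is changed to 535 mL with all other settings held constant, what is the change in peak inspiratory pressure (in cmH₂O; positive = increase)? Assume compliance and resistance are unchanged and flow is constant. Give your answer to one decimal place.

PIP = Vt/C + R·V̇ + PEEP (constant-flow equation of motion).
Only the elastic term changes: ΔPIP = ΔVt / C = (535 − 605) / 86.4 = -0.8102 cmH2O.

-0.8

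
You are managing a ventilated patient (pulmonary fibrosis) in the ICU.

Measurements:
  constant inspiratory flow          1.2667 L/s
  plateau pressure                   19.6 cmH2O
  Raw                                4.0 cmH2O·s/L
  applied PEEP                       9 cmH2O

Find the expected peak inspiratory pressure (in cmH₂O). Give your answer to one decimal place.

24.7

PIP = Pplat + Raw × flow = 19.6 + 4.0 × 1.2667 = 19.6 + 5.067 = 24.667 cmH2O.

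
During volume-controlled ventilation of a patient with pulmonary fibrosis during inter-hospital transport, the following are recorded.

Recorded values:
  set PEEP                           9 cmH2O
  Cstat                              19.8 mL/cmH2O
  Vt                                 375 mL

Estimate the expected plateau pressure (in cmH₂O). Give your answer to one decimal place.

27.9

Pplat = PEEP + Vt / Cstat = 9 + 375 / 19.8 = 9 + 18.939 = 27.939 cmH2O.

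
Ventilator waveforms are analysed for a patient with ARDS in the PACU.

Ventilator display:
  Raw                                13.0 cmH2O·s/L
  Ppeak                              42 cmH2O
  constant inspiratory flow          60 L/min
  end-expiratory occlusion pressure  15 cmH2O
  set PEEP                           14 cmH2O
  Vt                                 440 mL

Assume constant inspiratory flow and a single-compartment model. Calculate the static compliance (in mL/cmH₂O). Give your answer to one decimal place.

Flow: 60 L/min ÷ 60 = 1 L/s.
Total PEEP = 15 cmH2O (set 14 + intrinsic 1); this is the baseline alveolar pressure.
Equation of motion (constant flow): PIP = Vt/C + R·V̇ + PEEP.
Vt/C = PIP − R·V̇ − PEEP = 42 − 13.0×1 − 15 = 42 − 13.0 − 15 = 14.0 cmH2O.
C = Vt / 14.0 = 440 / 14.0 = 31.429 mL/cmH2O.

31.4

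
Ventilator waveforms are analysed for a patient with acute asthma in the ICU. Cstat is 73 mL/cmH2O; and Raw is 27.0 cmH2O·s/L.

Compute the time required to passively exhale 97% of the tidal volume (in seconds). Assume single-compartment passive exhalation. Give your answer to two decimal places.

τ = R × C = 27.0 × 73 mL/cmH2O = 27.0 × 0.073 L/cmH2O = 1.971 s.
Exhaled fraction f = 1 − e^(−t/τ) → t = −τ·ln(1 − f) = −1.971·ln(0.03) = 6.911 s.

6.91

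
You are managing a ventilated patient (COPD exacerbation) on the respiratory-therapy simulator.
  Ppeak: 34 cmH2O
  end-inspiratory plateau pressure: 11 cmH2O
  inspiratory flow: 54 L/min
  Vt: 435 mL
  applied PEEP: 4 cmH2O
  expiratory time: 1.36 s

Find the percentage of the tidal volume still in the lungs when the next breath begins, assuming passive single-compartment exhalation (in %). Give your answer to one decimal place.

42.5

Flow: 54 L/min ÷ 60 = 0.9 L/s.
R = (PIP − Pplat)/V̇ = (34 − 11) / 0.9 = 23.0/0.9 = 25.556 cmH2O·s/L.
C = Vt/(Pplat − PEEP) = 435.0 / (11 − 4) = 435.0/7.0 = 62.143 mL/cmH2O.
τ = R × C = 25.556 × 0.06214 L/cmH2O = 1.588 s.
Fraction remaining at end-expiration = e^(−Te/τ) = e^(−1.36/1.588) = 0.4247 → 42.47%.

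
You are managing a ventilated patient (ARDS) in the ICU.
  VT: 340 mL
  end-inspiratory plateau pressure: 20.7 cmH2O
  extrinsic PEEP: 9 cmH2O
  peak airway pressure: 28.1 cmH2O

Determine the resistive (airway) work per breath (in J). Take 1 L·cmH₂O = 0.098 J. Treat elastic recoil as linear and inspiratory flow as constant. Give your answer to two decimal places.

With constant inspiratory flow the resistive pressure is constant at PIP − Pplat = 28.1 − 20.7 = 7.4 cmH2O, so resistive work = 7.4 × 0.340 = 2.516 L·cmH2O.
× 0.098 J/(L·cmH2O) → 0.2466 J.

0.25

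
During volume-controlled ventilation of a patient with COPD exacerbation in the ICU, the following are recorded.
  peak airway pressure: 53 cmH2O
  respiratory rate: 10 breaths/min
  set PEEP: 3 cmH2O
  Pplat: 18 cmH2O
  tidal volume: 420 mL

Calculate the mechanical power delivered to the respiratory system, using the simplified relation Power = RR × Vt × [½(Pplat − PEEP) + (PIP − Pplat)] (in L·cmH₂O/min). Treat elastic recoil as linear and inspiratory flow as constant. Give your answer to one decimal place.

178.5

Per-breath work = Vt × [½(Pplat−PEEP) + (PIP−Pplat)] = 0.420 × [0.5×15.0 + 35.0] = 0.420 × 42.5 = 17.85 L·cmH2O.
Power = 10 × 17.85 = 178.5 L·cmH2O/min.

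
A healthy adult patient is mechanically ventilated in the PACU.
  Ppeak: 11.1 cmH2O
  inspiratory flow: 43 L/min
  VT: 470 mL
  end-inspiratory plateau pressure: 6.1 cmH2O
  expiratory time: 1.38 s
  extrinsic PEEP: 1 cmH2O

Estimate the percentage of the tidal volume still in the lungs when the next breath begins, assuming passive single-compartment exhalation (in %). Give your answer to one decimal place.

Flow: 43 L/min ÷ 60 = 0.7167 L/s.
R = (PIP − Pplat)/V̇ = (11.1 − 6.1) / 0.7167 = 5.0/0.7167 = 6.976 cmH2O·s/L.
C = Vt/(Pplat − PEEP) = 470.0 / (6.1 − 1) = 470.0/5.1 = 92.157 mL/cmH2O.
τ = R × C = 6.976 × 0.09216 L/cmH2O = 0.6429 s.
Fraction remaining at end-expiration = e^(−Te/τ) = e^(−1.38/0.6429) = 0.1169 → 11.69%.

11.7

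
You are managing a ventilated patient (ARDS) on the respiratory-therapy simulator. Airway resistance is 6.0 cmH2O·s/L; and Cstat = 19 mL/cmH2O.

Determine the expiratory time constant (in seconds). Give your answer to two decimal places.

0.11

τ = R × C = 6.0 × 19 mL/cmH2O = 6.0 × 0.019 L/cmH2O = 0.114 s.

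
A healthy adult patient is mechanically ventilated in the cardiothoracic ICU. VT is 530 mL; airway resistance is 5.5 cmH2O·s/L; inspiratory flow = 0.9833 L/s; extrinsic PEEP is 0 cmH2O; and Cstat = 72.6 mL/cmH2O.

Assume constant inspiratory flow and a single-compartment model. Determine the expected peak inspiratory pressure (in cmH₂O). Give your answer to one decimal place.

12.7

Equation of motion (constant flow): PIP = Vt/C + R·V̇ + PEEP.
PIP = 530/72.6 + 5.5×0.9833 + 0 = 7.3 + 5.408 + 0 = 12.708 cmH2O.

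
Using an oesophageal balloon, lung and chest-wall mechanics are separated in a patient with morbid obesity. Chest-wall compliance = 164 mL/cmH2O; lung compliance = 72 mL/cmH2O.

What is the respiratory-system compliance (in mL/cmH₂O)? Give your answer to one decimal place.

50.0

Lung and chest wall are elastances in series: 1/Crs = 1/CL + 1/Ccw.
1/Crs = 1/72 + 1/164 = 0.01999.
Crs = 50.025 mL/cmH2O.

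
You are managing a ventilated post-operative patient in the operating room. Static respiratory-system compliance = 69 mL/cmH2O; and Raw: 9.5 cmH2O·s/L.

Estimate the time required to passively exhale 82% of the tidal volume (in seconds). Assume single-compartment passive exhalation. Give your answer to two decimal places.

τ = R × C = 9.5 × 69 mL/cmH2O = 9.5 × 0.069 L/cmH2O = 0.6555 s.
Exhaled fraction f = 1 − e^(−t/τ) → t = −τ·ln(1 − f) = −0.6555·ln(0.18) = 1.124 s.

1.12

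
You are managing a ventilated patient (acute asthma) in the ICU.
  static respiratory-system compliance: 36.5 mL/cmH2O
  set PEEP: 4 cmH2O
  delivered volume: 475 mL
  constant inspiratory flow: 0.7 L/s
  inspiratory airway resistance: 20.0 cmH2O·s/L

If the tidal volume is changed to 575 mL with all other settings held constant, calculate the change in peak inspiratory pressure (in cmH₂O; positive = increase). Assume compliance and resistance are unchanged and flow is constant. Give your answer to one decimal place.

PIP = Vt/C + R·V̇ + PEEP (constant-flow equation of motion).
Only the elastic term changes: ΔPIP = ΔVt / C = (575 − 475) / 36.5 = 2.74 cmH2O.

2.7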